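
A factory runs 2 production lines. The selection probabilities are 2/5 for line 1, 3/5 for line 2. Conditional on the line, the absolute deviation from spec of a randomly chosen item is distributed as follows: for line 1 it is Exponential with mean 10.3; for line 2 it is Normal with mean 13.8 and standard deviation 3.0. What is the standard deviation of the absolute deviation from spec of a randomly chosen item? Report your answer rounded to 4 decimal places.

7.1257

Per component, 1: μ=10.3, E[X²]=212.18; 2: μ=13.8, E[X²]=199.44.
E[X] = 0.4·10.3 + 0.6·13.8 = 12.4.
E[X²] = 0.4·212.18 + 0.6·199.44 = 204.536.
Var(X) = E[X²] − (E[X])² = 204.536 − 153.76 = 50.776.
SD(X) = √50.776 = 7.12573.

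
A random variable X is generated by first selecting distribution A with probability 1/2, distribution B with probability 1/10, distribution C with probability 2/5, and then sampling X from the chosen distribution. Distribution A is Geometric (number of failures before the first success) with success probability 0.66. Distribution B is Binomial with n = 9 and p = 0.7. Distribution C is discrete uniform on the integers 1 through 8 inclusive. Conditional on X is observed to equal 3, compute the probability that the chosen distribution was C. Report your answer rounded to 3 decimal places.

0.768

Likelihoods P(X=3 | ·): A: 0.0259406; B: 0.0210039; C: 0.125.
Posterior ∝ prior × likelihood. Numerator for C: 0.4·0.125 = 0.05.
Normalizing constant: 0.5·0.0259406 + 0.1·0.0210039 + 0.4·0.125 = 0.0650707.
P(C | observation) = 0.05 / 0.0650707 = 0.768395.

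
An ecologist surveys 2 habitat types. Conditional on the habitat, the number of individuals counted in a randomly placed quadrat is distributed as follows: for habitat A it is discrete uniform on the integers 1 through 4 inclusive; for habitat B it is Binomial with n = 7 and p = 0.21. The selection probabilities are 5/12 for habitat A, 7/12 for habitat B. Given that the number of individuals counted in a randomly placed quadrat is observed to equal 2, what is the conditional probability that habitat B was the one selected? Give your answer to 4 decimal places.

0.6148

Likelihoods P(X=2 | ·): A: 0.25; B: 0.284966.
Posterior ∝ prior × likelihood. Numerator for B: 0.583333·0.284966 = 0.16623.
Normalizing constant: 0.416667·0.25 + 0.583333·0.284966 = 0.270397.
P(B | observation) = 0.16623 / 0.270397 = 0.614764.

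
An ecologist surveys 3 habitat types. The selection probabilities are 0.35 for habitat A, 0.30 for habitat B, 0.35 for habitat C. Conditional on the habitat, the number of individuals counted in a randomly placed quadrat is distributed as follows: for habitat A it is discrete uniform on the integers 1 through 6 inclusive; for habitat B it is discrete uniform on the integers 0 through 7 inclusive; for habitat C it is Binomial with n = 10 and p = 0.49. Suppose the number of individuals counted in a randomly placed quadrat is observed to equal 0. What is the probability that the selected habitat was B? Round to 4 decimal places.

0.9890

Likelihoods P(X=0 | ·): A: 0; B: 0.125; C: 0.00119042.
Posterior ∝ prior × likelihood. Numerator for B: 0.3·0.125 = 0.0375.
Normalizing constant: 0.35·0 + 0.3·0.125 + 0.35·0.00119042 = 0.0379166.
P(B | observation) = 0.0375 / 0.0379166 = 0.989011.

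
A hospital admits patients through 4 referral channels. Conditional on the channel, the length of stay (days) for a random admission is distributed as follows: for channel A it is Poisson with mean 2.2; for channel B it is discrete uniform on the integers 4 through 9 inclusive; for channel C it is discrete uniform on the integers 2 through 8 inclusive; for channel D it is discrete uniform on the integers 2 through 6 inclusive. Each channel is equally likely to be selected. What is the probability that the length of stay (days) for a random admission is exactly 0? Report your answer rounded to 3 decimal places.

Conditional on each channel, P(X = 0): A: 0.110803; B: 0; C: 0; D: 0.
By total probability, P(X = 0) = 0.25·0.110803 + 0.25·0 + 0.25·0 + 0.25·0 = 0.0277008.

0.028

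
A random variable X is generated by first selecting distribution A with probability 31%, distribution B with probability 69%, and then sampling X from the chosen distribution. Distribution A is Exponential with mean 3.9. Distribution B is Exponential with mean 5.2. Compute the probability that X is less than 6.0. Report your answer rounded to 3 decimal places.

Conditional on each component, P(X < 6.0): A: 0.785289; B: 0.684579.
By total probability, P(X < 6.0) = 0.31·0.785289 + 0.69·0.684579 = 0.715799.

0.716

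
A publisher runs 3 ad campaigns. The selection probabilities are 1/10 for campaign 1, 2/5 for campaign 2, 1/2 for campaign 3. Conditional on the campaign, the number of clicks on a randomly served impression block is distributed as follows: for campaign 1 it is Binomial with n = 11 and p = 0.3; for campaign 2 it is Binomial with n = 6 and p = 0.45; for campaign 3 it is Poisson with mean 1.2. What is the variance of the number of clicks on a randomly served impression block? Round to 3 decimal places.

Per component, 1: μ=3.3, E[X²]=13.2; 2: μ=2.7, E[X²]=8.775; 3: μ=1.2, E[X²]=2.64.
E[X] = 0.1·3.3 + 0.4·2.7 + 0.5·1.2 = 2.01.
E[X²] = 0.1·13.2 + 0.4·8.775 + 0.5·2.64 = 6.15.
Var(X) = E[X²] − (E[X])² = 6.15 − 4.0401 = 2.1099.

2.110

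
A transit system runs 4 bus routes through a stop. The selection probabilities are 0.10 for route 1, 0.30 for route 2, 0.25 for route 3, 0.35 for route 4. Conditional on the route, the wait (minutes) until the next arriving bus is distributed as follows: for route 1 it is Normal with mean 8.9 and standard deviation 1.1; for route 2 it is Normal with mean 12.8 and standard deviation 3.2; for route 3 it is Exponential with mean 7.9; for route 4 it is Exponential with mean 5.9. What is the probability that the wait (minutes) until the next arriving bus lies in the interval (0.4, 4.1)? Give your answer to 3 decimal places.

Conditional on each route, P(0.4 < X < 4.1): 1: 6.39591e-06; 2: 0.00322314; 3: 0.355505; 4: 0.435334.
By total probability, P(0.4 < X < 4.1) = 0.1·6.39591e-06 + 0.3·0.00322314 + 0.25·0.355505 + 0.35·0.435334 = 0.242211.

0.242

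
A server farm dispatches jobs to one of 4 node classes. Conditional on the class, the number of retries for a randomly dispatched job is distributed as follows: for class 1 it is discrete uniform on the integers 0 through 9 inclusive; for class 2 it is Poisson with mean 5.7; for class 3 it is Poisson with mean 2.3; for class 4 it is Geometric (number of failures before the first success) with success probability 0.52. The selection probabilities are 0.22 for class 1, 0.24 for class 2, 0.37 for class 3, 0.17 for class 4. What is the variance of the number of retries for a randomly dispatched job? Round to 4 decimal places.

Per component, 1: μ=4.5, E[X²]=28.5; 2: μ=5.7, E[X²]=38.19; 3: μ=2.3, E[X²]=7.59; 4: μ=0.923077, E[X²]=2.62722.
E[X] = 0.22·4.5 + 0.24·5.7 + 0.37·2.3 + 0.17·0.923077 = 3.36592.
E[X²] = 0.22·28.5 + 0.24·38.19 + 0.37·7.59 + 0.17·2.62722 = 18.6905.
Var(X) = E[X²] − (E[X])² = 18.6905 − 11.3294 = 7.36109.

7.3611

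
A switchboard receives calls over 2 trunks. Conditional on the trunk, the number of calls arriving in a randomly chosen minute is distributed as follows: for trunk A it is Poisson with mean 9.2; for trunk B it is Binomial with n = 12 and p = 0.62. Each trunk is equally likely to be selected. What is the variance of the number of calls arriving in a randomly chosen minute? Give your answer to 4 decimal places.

6.7880

Per component, A: μ=9.2, E[X²]=93.84; B: μ=7.44, E[X²]=58.1808.
E[X] = 0.5·9.2 + 0.5·7.44 = 8.32.
E[X²] = 0.5·93.84 + 0.5·58.1808 = 76.0104.
Var(X) = E[X²] − (E[X])² = 76.0104 − 69.2224 = 6.788.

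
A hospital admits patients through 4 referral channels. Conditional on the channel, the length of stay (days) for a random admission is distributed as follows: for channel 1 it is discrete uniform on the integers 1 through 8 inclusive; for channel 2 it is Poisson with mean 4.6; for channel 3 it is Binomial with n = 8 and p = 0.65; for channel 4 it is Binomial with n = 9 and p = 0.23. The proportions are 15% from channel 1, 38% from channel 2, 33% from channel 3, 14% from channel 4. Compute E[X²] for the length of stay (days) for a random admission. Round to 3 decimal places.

23.961

For each component E[X²] = Var + (mean)², giving 1: 25.5; 2: 25.76; 3: 28.86; 4: 5.8788.
Overall E[X²] = 0.15·25.5 + 0.38·25.76 + 0.33·28.86 + 0.14·5.8788 = 23.9606.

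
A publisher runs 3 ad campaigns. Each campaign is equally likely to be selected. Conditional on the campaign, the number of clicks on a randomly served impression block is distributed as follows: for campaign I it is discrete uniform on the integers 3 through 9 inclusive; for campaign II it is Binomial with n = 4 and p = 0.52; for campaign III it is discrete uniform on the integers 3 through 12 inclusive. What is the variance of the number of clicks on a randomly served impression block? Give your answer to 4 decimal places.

Per component, I: μ=6, E[X²]=40; II: μ=2.08, E[X²]=5.3248; III: μ=7.5, E[X²]=64.5.
E[X] = 0.333333·6 + 0.333333·2.08 + 0.333333·7.5 = 5.19333.
E[X²] = 0.333333·40 + 0.333333·5.3248 + 0.333333·64.5 = 36.6083.
Var(X) = E[X²] − (E[X])² = 36.6083 − 26.9707 = 9.63756.

9.6376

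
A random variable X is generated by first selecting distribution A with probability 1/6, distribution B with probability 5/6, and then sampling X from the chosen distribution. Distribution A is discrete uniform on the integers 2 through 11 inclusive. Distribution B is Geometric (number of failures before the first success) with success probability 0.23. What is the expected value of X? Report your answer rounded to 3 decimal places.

Component means — A: 6.5; B: 3.34783.
E[X] = 0.166667·6.5 + 0.833333·3.34783 = 3.87319.

3.873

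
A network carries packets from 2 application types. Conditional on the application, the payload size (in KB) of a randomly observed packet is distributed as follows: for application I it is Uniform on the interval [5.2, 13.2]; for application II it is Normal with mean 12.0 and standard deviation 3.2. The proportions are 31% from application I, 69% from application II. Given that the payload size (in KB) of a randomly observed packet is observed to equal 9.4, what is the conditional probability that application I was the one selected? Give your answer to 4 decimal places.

0.3852

Likelihoods f(9.4 | ·): I: 0.125; II: 0.0896208.
Posterior ∝ prior × likelihood. Numerator for I: 0.31·0.125 = 0.03875.
Normalizing constant: 0.31·0.125 + 0.69·0.0896208 = 0.100588.
P(I | observation) = 0.03875 / 0.100588 = 0.385233.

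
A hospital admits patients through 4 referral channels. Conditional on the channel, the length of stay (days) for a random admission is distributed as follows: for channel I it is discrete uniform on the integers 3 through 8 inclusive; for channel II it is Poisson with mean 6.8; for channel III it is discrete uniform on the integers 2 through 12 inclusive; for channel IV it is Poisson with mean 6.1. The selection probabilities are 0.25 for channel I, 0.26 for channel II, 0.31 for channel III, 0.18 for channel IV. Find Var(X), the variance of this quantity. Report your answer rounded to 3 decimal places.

7.067

Per component, I: μ=5.5, E[X²]=33.1667; II: μ=6.8, E[X²]=53.04; III: μ=7, E[X²]=59; IV: μ=6.1, E[X²]=43.31.
E[X] = 0.25·5.5 + 0.26·6.8 + 0.31·7 + 0.18·6.1 = 6.411.
E[X²] = 0.25·33.1667 + 0.26·53.04 + 0.31·59 + 0.18·43.31 = 48.1679.
Var(X) = E[X²] − (E[X])² = 48.1679 − 41.1009 = 7.06695.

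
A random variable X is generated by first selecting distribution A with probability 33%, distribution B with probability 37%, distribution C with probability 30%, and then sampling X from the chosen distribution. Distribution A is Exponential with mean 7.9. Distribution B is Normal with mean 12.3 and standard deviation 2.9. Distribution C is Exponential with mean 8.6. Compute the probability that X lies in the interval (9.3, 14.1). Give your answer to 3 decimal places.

Conditional on each component, P(9.3 < X < 14.1): A: 0.140307; B: 0.582143; C: 0.145052.
By total probability, P(9.3 < X < 14.1) = 0.33·0.140307 + 0.37·0.582143 + 0.3·0.145052 = 0.30521.

0.305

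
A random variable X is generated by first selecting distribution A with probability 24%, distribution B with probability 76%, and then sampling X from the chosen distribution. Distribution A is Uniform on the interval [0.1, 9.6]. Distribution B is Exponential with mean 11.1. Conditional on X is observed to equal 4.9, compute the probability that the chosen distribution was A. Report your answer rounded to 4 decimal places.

0.3646

Likelihoods f(4.9 | ·): A: 0.105263; B: 0.0579377.
Posterior ∝ prior × likelihood. Numerator for A: 0.24·0.105263 = 0.0252632.
Normalizing constant: 0.24·0.105263 + 0.76·0.0579377 = 0.0692958.
P(A | observation) = 0.0252632 / 0.0692958 = 0.36457.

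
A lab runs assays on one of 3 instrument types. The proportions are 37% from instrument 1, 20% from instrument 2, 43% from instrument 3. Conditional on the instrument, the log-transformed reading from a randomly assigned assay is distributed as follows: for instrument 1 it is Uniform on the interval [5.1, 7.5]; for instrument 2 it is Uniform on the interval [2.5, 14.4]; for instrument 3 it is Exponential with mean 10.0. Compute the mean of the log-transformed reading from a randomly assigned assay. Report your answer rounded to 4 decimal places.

8.3210

Component means — 1: 6.3; 2: 8.45; 3: 10.
E[X] = 0.37·6.3 + 0.2·8.45 + 0.43·10 = 8.321.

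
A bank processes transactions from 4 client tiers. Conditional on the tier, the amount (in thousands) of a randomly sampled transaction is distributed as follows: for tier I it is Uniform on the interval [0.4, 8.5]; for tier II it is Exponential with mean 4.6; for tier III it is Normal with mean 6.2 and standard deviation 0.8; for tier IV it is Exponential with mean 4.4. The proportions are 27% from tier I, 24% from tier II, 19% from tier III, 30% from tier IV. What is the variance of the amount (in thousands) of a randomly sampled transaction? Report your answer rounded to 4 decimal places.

12.9473

Per component, I: μ=4.45, E[X²]=25.27; II: μ=4.6, E[X²]=42.32; III: μ=6.2, E[X²]=39.08; IV: μ=4.4, E[X²]=38.72.
E[X] = 0.27·4.45 + 0.24·4.6 + 0.19·6.2 + 0.3·4.4 = 4.8035.
E[X²] = 0.27·25.27 + 0.24·42.32 + 0.19·39.08 + 0.3·38.72 = 36.0209.
Var(X) = E[X²] − (E[X])² = 36.0209 − 23.0736 = 12.9473.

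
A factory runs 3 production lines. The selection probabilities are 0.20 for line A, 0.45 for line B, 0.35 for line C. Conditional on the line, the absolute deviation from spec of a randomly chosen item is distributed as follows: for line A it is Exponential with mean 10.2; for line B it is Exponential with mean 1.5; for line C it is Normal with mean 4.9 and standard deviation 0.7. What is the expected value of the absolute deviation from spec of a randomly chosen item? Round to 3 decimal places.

Component means — A: 10.2; B: 1.5; C: 4.9.
E[X] = 0.2·10.2 + 0.45·1.5 + 0.35·4.9 = 4.43.

4.430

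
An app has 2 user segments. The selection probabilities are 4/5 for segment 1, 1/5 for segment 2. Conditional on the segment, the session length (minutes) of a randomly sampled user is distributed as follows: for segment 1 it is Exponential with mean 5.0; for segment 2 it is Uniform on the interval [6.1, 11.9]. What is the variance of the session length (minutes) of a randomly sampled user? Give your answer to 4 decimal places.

23.1207

Per component, 1: μ=5, E[X²]=50; 2: μ=9, E[X²]=83.8033.
E[X] = 0.8·5 + 0.2·9 = 5.8.
E[X²] = 0.8·50 + 0.2·83.8033 = 56.7607.
Var(X) = E[X²] − (E[X])² = 56.7607 − 33.64 = 23.1207.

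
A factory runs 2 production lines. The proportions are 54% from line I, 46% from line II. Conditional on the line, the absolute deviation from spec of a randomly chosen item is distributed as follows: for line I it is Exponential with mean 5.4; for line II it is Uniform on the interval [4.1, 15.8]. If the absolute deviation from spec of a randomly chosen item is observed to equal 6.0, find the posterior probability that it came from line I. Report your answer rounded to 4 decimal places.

Likelihoods f(6.0 | ·): I: 0.0609617; II: 0.0854701.
Posterior ∝ prior × likelihood. Numerator for I: 0.54·0.0609617 = 0.0329193.
Normalizing constant: 0.54·0.0609617 + 0.46·0.0854701 = 0.0722355.
P(I | observation) = 0.0329193 / 0.0722355 = 0.455722.

0.4557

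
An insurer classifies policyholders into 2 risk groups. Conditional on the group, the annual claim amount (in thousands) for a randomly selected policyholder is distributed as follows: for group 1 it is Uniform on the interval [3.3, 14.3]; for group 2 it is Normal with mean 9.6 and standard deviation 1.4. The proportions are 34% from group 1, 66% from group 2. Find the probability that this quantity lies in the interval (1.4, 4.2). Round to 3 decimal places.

Conditional on each group, P(1.4 < X < 4.2): 1: 0.0818182; 2: 5.73577e-05.
By total probability, P(1.4 < X < 4.2) = 0.34·0.0818182 + 0.66·5.73577e-05 = 0.027856.

0.028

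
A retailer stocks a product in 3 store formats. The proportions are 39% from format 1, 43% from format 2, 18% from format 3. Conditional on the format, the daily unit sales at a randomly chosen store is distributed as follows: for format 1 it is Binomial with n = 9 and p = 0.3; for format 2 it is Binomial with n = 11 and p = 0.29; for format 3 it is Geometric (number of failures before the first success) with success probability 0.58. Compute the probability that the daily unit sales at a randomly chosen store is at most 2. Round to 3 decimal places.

0.493

Conditional on each format, P(X ≤ 2): 1: 0.462831; 2: 0.339027; 3: 0.925912.
By total probability, P(X ≤ 2) = 0.39·0.462831 + 0.43·0.339027 + 0.18·0.925912 = 0.49295.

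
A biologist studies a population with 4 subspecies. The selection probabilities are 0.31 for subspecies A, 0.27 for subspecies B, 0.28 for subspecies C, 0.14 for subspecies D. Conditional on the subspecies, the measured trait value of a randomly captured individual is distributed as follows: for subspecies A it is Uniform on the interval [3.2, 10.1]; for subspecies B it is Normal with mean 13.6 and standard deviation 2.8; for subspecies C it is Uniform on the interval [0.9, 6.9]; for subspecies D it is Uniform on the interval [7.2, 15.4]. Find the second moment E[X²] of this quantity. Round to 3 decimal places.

90.755

For each component E[X²] = Var + (mean)², giving A: 48.19; B: 192.8; C: 18.21; D: 133.293.
Overall E[X²] = 0.31·48.19 + 0.27·192.8 + 0.28·18.21 + 0.14·133.293 = 90.7548.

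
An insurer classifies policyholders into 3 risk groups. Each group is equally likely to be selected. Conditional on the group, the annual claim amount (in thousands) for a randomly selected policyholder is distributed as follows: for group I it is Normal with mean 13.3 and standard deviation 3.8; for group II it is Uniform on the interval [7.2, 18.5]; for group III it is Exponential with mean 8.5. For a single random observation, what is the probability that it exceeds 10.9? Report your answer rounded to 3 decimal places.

0.562

Conditional on each group, P(X > 10.9): I: 0.736169; II: 0.672566; III: 0.277384.
By total probability, P(X > 10.9) = 0.333333·0.736169 + 0.333333·0.672566 + 0.333333·0.277384 = 0.56204.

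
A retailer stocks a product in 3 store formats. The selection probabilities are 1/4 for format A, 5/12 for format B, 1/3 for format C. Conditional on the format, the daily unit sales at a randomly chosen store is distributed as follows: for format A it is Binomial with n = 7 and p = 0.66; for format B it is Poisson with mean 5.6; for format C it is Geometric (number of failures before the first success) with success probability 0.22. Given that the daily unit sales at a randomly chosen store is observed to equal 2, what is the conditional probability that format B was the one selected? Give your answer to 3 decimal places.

0.305

Likelihoods P(X=2 | ·): A: 0.0415625; B: 0.0579825; C: 0.133848.
Posterior ∝ prior × likelihood. Numerator for B: 0.416667·0.0579825 = 0.0241594.
Normalizing constant: 0.25·0.0415625 + 0.416667·0.0579825 + 0.333333·0.133848 = 0.079166.
P(B | observation) = 0.0241594 / 0.079166 = 0.305174.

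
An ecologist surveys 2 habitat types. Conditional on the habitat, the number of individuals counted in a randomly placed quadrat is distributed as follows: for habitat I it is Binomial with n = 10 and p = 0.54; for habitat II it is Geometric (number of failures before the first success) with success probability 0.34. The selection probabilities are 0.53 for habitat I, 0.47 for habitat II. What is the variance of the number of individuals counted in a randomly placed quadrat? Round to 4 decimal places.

6.9800

Per component, I: μ=5.4, E[X²]=31.644; II: μ=1.94118, E[X²]=9.47751.
E[X] = 0.53·5.4 + 0.47·1.94118 = 3.77435.
E[X²] = 0.53·31.644 + 0.47·9.47751 = 21.2257.
Var(X) = E[X²] − (E[X])² = 21.2257 − 14.2457 = 6.98001.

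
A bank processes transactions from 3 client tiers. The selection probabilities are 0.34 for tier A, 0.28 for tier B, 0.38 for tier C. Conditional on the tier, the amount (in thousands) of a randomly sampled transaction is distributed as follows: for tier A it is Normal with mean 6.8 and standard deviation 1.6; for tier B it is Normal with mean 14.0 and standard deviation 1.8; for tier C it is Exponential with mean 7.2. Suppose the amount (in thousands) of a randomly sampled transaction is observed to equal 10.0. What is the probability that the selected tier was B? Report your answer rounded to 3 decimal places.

Likelihoods f(10.0 | ·): A: 0.0337444; B: 0.0187631; C: 0.0346323.
Posterior ∝ prior × likelihood. Numerator for B: 0.28·0.0187631 = 0.00525368.
Normalizing constant: 0.34·0.0337444 + 0.28·0.0187631 + 0.38·0.0346323 = 0.029887.
P(B | observation) = 0.00525368 / 0.029887 = 0.175785.

0.176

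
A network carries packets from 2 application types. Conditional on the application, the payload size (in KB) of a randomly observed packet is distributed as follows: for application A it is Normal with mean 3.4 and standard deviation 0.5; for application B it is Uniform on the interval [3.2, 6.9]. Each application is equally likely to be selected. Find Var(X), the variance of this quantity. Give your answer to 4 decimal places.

Per component, A: μ=3.4, E[X²]=11.81; B: μ=5.05, E[X²]=26.6433.
E[X] = 0.5·3.4 + 0.5·5.05 = 4.225.
E[X²] = 0.5·11.81 + 0.5·26.6433 = 19.2267.
Var(X) = E[X²] − (E[X])² = 19.2267 − 17.8506 = 1.37604.

1.3760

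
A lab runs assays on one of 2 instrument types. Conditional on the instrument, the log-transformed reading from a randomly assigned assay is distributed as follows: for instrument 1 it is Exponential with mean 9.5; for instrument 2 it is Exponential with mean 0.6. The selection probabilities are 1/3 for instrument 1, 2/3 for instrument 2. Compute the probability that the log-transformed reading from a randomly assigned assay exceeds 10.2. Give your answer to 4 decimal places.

Conditional on each instrument, P(X > 10.2): 1: 0.341747; 2: 4.13994e-08.
By total probability, P(X > 10.2) = 0.333333·0.341747 + 0.666667·4.13994e-08 = 0.113916.

0.1139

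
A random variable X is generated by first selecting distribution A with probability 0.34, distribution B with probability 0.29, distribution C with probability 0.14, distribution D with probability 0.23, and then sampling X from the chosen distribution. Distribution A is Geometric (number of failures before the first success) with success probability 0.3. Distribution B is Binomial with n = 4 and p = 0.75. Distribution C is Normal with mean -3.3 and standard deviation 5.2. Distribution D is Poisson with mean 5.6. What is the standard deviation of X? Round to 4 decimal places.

Per component, A: μ=2.33333, E[X²]=13.2222; B: μ=3, E[X²]=9.75; C: μ=-3.3, E[X²]=37.93; D: μ=5.6, E[X²]=36.96.
E[X] = 0.34·2.33333 + 0.29·3 + 0.14·-3.3 + 0.23·5.6 = 2.48933.
E[X²] = 0.34·13.2222 + 0.29·9.75 + 0.14·37.93 + 0.23·36.96 = 21.1341.
Var(X) = E[X²] − (E[X])² = 21.1341 − 6.19678 = 14.9373.
SD(X) = √14.9373 = 3.86488.

3.8649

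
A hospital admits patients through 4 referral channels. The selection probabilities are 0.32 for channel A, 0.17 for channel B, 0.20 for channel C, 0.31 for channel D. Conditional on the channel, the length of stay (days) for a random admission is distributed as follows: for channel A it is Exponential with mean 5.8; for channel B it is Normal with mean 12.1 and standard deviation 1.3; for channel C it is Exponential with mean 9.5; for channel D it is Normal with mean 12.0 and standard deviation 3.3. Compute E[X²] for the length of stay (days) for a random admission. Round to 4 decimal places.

130.8225

For each component E[X²] = Var + (mean)², giving A: 67.28; B: 148.1; C: 180.5; D: 154.89.
Overall E[X²] = 0.32·67.28 + 0.17·148.1 + 0.2·180.5 + 0.31·154.89 = 130.822.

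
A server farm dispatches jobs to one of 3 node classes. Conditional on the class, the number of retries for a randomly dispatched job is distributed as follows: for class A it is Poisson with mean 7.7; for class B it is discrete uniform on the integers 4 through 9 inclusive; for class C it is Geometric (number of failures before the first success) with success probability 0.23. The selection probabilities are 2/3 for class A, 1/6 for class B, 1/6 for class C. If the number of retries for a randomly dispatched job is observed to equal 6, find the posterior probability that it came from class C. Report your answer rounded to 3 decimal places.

0.065

Likelihoods P(X=6 | ·): A: 0.131082; B: 0.166667; C: 0.0479371.
Posterior ∝ prior × likelihood. Numerator for C: 0.166667·0.0479371 = 0.00798952.
Normalizing constant: 0.666667·0.131082 + 0.166667·0.166667 + 0.166667·0.0479371 = 0.123156.
P(C | observation) = 0.00798952 / 0.123156 = 0.0648734.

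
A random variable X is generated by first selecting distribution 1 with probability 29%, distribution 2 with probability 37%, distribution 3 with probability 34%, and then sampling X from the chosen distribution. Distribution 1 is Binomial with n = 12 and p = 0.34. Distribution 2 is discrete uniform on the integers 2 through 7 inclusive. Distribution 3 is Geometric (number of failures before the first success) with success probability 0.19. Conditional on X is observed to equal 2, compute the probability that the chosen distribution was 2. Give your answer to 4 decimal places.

0.4444

Likelihoods P(X=2 | ·): 1: 0.119658; 2: 0.166667; 3: 0.124659.
Posterior ∝ prior × likelihood. Numerator for 2: 0.37·0.166667 = 0.0616667.
Normalizing constant: 0.29·0.119658 + 0.37·0.166667 + 0.34·0.124659 = 0.138751.
P(2 | observation) = 0.0616667 / 0.138751 = 0.44444.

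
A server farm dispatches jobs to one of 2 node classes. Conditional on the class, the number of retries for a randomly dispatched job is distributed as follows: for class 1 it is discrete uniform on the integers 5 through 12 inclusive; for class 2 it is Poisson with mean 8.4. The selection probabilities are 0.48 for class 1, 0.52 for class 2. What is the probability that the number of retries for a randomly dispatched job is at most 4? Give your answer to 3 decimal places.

0.041

Conditional on each class, P(X ≤ 4): 1: 0; 2: 0.0789083.
By total probability, P(X ≤ 4) = 0.48·0 + 0.52·0.0789083 = 0.0410323.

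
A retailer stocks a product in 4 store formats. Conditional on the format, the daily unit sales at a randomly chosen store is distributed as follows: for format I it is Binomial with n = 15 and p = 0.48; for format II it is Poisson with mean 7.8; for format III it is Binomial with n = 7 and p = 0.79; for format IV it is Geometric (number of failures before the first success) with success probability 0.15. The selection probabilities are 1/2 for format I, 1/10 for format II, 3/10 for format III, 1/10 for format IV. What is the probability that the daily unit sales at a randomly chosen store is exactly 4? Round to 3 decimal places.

Conditional on each format, P(X = 4): I: 0.0544671; II: 0.0631932; III: 0.126251; IV: 0.0783009.
By total probability, P(X = 4) = 0.5·0.0544671 + 0.1·0.0631932 + 0.3·0.126251 + 0.1·0.0783009 = 0.0792582.

0.079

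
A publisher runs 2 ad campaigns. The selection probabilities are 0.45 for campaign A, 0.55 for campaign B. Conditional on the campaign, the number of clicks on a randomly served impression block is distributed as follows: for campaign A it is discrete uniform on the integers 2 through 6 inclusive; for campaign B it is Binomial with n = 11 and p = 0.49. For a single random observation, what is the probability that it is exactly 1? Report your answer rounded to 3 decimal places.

Conditional on each campaign, P(X = 1): A: 0; B: 0.00641639.
By total probability, P(X = 1) = 0.45·0 + 0.55·0.00641639 = 0.00352901.

0.004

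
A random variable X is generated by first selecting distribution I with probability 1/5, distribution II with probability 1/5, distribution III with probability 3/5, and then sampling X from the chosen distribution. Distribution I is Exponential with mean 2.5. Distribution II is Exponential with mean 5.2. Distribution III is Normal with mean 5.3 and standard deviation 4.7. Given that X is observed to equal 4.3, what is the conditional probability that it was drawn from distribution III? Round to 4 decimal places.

0.6152

Likelihoods f(4.3 | ·): I: 0.0716265; II: 0.084114; III: 0.0829817.
Posterior ∝ prior × likelihood. Numerator for III: 0.6·0.0829817 = 0.049789.
Normalizing constant: 0.2·0.0716265 + 0.2·0.084114 + 0.6·0.0829817 = 0.0809371.
P(III | observation) = 0.049789 / 0.0809371 = 0.615157.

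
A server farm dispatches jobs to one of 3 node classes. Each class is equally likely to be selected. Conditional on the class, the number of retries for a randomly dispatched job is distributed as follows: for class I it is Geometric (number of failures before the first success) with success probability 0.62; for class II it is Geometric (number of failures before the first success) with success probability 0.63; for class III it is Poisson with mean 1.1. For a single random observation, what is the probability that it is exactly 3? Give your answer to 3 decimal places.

0.047

Conditional on each class, P(X = 3): I: 0.0340206; II: 0.0319114; III: 0.0738419.
By total probability, P(X = 3) = 0.333333·0.0340206 + 0.333333·0.0319114 + 0.333333·0.0738419 = 0.0465913.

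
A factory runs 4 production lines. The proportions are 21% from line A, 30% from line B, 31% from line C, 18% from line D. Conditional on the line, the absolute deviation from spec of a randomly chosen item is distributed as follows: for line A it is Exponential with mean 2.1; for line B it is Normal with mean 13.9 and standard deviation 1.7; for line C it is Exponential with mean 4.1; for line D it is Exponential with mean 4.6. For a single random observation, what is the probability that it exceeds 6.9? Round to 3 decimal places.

Conditional on each line, P(X > 6.9): A: 0.0374139; B: 0.999981; C: 0.185829; D: 0.22313.
By total probability, P(X > 6.9) = 0.21·0.0374139 + 0.3·0.999981 + 0.31·0.185829 + 0.18·0.22313 = 0.405622.

0.406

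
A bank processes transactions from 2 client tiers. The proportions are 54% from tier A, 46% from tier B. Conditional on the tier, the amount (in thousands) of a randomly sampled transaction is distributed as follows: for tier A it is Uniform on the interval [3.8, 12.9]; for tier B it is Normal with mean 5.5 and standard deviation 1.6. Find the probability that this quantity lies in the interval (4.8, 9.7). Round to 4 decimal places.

0.5966

Conditional on each tier, P(4.8 < X < 9.7): A: 0.538462; B: 0.664793.
By total probability, P(4.8 < X < 9.7) = 0.54·0.538462 + 0.46·0.664793 = 0.596574.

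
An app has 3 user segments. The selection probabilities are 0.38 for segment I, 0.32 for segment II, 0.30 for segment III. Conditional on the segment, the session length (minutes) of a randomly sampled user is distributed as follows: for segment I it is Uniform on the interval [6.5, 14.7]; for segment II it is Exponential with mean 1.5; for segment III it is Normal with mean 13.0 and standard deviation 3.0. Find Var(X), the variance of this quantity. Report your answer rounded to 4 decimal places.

Per component, I: μ=10.6, E[X²]=117.963; II: μ=1.5, E[X²]=4.5; III: μ=13, E[X²]=178.
E[X] = 0.38·10.6 + 0.32·1.5 + 0.3·13 = 8.408.
E[X²] = 0.38·117.963 + 0.32·4.5 + 0.3·178 = 99.6661.
Var(X) = E[X²] − (E[X])² = 99.6661 − 70.6945 = 28.9716.

28.9716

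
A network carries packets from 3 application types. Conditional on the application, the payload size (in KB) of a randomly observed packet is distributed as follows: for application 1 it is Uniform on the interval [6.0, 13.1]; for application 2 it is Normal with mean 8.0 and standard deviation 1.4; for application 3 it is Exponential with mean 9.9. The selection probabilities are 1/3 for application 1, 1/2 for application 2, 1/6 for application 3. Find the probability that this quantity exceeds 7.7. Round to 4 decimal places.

Conditional on each application, P(X > 7.7): 1: 0.760563; 2: 0.584838; 3: 0.459426.
By total probability, P(X > 7.7) = 0.333333·0.760563 + 0.5·0.584838 + 0.166667·0.459426 = 0.622511.

0.6225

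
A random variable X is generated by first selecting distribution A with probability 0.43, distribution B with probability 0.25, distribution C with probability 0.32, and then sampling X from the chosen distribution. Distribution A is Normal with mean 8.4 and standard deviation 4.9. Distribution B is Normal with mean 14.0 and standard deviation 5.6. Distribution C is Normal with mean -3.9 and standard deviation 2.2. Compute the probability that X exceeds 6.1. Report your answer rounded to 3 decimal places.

Conditional on each component, P(X > 6.1): A: 0.680604; B: 0.920836; C: 2.74084e-06.
By total probability, P(X > 6.1) = 0.43·0.680604 + 0.25·0.920836 + 0.32·2.74084e-06 = 0.522869.

0.523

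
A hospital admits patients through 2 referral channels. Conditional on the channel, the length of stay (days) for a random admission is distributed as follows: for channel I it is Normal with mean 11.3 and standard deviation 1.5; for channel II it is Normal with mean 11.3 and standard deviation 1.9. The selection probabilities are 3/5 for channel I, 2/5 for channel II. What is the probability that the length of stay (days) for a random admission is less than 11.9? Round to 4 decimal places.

0.6428

Conditional on each channel, P(X < 11.9): I: 0.655422; II: 0.623919.
By total probability, P(X < 11.9) = 0.6·0.655422 + 0.4·0.623919 = 0.642821.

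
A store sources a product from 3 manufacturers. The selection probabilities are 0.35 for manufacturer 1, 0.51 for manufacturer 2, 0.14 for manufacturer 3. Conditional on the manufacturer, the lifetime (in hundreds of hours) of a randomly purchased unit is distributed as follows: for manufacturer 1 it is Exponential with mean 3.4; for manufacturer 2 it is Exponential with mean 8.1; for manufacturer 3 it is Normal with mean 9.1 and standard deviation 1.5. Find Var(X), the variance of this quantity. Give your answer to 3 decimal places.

43.429

Per component, 1: μ=3.4, E[X²]=23.12; 2: μ=8.1, E[X²]=131.22; 3: μ=9.1, E[X²]=85.06.
E[X] = 0.35·3.4 + 0.51·8.1 + 0.14·9.1 = 6.595.
E[X²] = 0.35·23.12 + 0.51·131.22 + 0.14·85.06 = 86.9226.
Var(X) = E[X²] − (E[X])² = 86.9226 − 43.494 = 43.4286.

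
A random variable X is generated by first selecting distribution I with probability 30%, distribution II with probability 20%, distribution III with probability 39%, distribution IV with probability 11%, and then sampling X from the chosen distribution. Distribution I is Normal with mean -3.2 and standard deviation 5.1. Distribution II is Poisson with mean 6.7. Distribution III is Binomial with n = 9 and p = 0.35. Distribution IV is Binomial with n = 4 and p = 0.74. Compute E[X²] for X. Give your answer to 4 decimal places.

For each component E[X²] = Var + (mean)², giving I: 36.25; II: 51.59; III: 11.97; IV: 9.5312.
Overall E[X²] = 0.3·36.25 + 0.2·51.59 + 0.39·11.97 + 0.11·9.5312 = 26.9097.

26.9097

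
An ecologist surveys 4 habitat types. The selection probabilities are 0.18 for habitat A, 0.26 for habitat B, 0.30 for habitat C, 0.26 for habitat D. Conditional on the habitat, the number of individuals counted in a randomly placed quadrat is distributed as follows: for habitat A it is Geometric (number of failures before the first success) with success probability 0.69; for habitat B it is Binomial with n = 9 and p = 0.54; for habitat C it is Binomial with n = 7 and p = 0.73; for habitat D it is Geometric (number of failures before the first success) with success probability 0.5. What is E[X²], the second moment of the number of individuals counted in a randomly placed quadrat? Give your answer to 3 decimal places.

15.903

For each component E[X²] = Var + (mean)², giving A: 0.852972; B: 25.8552; C: 27.4918; D: 3.
Overall E[X²] = 0.18·0.852972 + 0.26·25.8552 + 0.3·27.4918 + 0.26·3 = 15.9034.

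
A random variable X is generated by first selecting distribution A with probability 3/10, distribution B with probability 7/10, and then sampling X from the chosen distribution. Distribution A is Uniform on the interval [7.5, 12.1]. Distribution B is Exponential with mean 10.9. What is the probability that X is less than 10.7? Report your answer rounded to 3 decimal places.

Conditional on each component, P(X < 10.7): A: 0.695652; B: 0.625308.
By total probability, P(X < 10.7) = 0.3·0.695652 + 0.7·0.625308 = 0.646411.

0.646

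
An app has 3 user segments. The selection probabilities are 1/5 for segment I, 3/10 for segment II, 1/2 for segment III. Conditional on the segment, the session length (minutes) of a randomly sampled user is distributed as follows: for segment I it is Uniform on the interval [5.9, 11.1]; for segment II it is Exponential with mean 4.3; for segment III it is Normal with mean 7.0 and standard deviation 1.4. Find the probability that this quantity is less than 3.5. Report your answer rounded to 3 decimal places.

0.170

Conditional on each segment, P(X < 3.5): I: 0; II: 0.556897; III: 0.00620967.
By total probability, P(X < 3.5) = 0.2·0 + 0.3·0.556897 + 0.5·0.00620967 = 0.170174.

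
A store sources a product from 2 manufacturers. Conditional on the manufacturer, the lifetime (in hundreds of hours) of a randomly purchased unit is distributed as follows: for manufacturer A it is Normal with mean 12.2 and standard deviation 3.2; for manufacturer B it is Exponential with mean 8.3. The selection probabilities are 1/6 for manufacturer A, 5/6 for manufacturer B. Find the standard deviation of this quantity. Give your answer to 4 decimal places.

Per component, A: μ=12.2, E[X²]=159.08; B: μ=8.3, E[X²]=137.78.
E[X] = 0.166667·12.2 + 0.833333·8.3 = 8.95.
E[X²] = 0.166667·159.08 + 0.833333·137.78 = 141.33.
Var(X) = E[X²] − (E[X])² = 141.33 − 80.1025 = 61.2275.
SD(X) = √61.2275 = 7.8248.

7.8248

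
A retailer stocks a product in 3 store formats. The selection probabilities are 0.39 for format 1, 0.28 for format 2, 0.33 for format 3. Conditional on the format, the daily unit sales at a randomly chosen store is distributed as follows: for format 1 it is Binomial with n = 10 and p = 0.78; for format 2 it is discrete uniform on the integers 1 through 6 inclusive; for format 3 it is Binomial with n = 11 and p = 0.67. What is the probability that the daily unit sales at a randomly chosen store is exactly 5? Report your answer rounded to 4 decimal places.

Conditional on each format, P(X = 5): 1: 0.0374962; 2: 0.166667; 3: 0.0805563.
By total probability, P(X = 5) = 0.39·0.0374962 + 0.28·0.166667 + 0.33·0.0805563 = 0.0878738.

0.0879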